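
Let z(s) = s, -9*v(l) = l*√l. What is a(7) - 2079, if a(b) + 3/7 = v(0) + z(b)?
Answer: -14507/7 ≈ -2072.4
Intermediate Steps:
v(l) = -l^(3/2)/9 (v(l) = -l*√l/9 = -l^(3/2)/9)
a(b) = -3/7 + b (a(b) = -3/7 + (-0^(3/2)/9 + b) = -3/7 + (-⅑*0 + b) = -3/7 + (0 + b) = -3/7 + b)
a(7) - 2079 = (-3/7 + 7) - 2079 = 46/7 - 2079 = -14507/7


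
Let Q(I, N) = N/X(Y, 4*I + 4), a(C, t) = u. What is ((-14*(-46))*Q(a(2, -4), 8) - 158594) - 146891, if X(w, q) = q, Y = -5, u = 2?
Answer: -915167/3 ≈ -3.0506e+5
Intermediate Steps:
a(C, t) = 2
Q(I, N) = N/(4 + 4*I) (Q(I, N) = N/(4*I + 4) = N/(4 + 4*I))
((-14*(-46))*Q(a(2, -4), 8) - 158594) - 146891 = ((-14*(-46))*((1/4)*8/(1 + 2)) - 158594) - 146891 = (644*((1/4)*8/3) - 158594) - 146891 = (644*((1/4)*8*(1/3)) - 158594) - 146891 = (644*(2/3) - 158594) - 146891 = (1288/3 - 158594) - 146891 = -474494/3 - 146891 = -915167/3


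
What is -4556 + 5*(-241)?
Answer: -5761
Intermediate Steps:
-4556 + 5*(-241) = -4556 - 1205 = -5761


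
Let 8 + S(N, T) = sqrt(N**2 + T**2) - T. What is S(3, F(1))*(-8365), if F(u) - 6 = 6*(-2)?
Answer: 16730 - 25095*sqrt(5) ≈ -39384.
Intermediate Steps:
F(u) = -6 (F(u) = 6 + 6*(-2) = 6 - 12 = -6)
S(N, T) = -8 + sqrt(N**2 + T**2) - T (S(N, T) = -8 + (sqrt(N**2 + T**2) - T) = -8 + sqrt(N**2 + T**2) - T)
S(3, F(1))*(-8365) = (-8 + sqrt(3**2 + (-6)**2) - 1*(-6))*(-8365) = (-8 + sqrt(9 + 36) + 6)*(-8365) = (-8 + sqrt(45) + 6)*(-8365) = (-8 + 3*sqrt(5) + 6)*(-8365) = (-2 + 3*sqrt(5))*(-8365) = 16730 - 25095*sqrt(5)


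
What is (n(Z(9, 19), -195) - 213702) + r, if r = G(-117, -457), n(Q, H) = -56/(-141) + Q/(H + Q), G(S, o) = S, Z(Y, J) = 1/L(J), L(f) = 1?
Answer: -5848794203/27354 ≈ -2.1382e+5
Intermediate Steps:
Z(Y, J) = 1 (Z(Y, J) = 1/1 = 1)
n(Q, H) = 56/141 + Q/(H + Q) (n(Q, H) = -56*(-1/141) + Q/(H + Q) = 56/141 + Q/(H + Q))
r = -117
(n(Z(9, 19), -195) - 213702) + r = ((56*(-195) + 197*1)/(141*(-195 + 1)) - 213702) - 117 = ((1/141)*(-10920 + 197)/(-194) - 213702) - 117 = ((1/141)*(-1/194)*(-10723) - 213702) - 117 = (10723/27354 - 213702) - 117 = -5845593785/27354 - 117 = -5848794203/27354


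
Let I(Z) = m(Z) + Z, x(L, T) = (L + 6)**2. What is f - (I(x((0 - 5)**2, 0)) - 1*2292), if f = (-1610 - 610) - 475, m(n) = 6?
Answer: -1370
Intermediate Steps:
x(L, T) = (6 + L)**2
I(Z) = 6 + Z
f = -2695 (f = -2220 - 475 = -2695)
f - (I(x((0 - 5)**2, 0)) - 1*2292) = -2695 - ((6 + (6 + (0 - 5)**2)**2) - 1*2292) = -2695 - ((6 + (6 + (-5)**2)**2) - 2292) = -2695 - ((6 + (6 + 25)**2) - 2292) = -2695 - ((6 + 31**2) - 2292) = -2695 - ((6 + 961) - 2292) = -2695 - (967 - 2292) = -2695 - 1*(-1325) = -2695 + 1325 = -1370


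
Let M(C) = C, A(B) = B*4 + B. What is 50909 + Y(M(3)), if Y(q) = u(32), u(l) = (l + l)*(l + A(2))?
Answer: 53597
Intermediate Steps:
A(B) = 5*B (A(B) = 4*B + B = 5*B)
u(l) = 2*l*(10 + l) (u(l) = (l + l)*(l + 5*2) = (2*l)*(l + 10) = (2*l)*(10 + l) = 2*l*(10 + l))
Y(q) = 2688 (Y(q) = 2*32*(10 + 32) = 2*32*42 = 2688)
50909 + Y(M(3)) = 50909 + 2688 = 53597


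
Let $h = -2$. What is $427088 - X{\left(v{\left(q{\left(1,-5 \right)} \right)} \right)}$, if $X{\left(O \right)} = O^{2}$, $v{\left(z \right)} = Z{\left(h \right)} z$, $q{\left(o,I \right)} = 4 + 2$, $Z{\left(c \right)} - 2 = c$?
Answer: $427088$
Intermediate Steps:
$Z{\left(c \right)} = 2 + c$
$q{\left(o,I \right)} = 6$
$v{\left(z \right)} = 0$ ($v{\left(z \right)} = \left(2 - 2\right) z = 0 z = 0$)
$427088 - X{\left(v{\left(q{\left(1,-5 \right)} \right)} \right)} = 427088 - 0^{2} = 427088 - 0 = 427088 + 0 = 427088$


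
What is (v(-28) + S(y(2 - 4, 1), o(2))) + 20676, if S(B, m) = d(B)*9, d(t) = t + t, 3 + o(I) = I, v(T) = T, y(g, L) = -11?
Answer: 20450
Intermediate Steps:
o(I) = -3 + I
d(t) = 2*t
S(B, m) = 18*B (S(B, m) = (2*B)*9 = 18*B)
(v(-28) + S(y(2 - 4, 1), o(2))) + 20676 = (-28 + 18*(-11)) + 20676 = (-28 - 198) + 20676 = -226 + 20676 = 20450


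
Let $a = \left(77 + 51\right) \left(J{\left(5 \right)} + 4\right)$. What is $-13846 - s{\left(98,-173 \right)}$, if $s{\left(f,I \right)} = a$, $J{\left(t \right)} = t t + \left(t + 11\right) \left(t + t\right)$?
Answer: $-38038$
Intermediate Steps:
$J{\left(t \right)} = t^{2} + 2 t \left(11 + t\right)$ ($J{\left(t \right)} = t^{2} + \left(11 + t\right) 2 t = t^{2} + 2 t \left(11 + t\right)$)
$a = 24192$ ($a = \left(77 + 51\right) \left(5 \left(22 + 3 \cdot 5\right) + 4\right) = 128 \left(5 \left(22 + 15\right) + 4\right) = 128 \left(5 \cdot 37 + 4\right) = 128 \left(185 + 4\right) = 128 \cdot 189 = 24192$)
$s{\left(f,I \right)} = 24192$
$-13846 - s{\left(98,-173 \right)} = -13846 - 24192 = -38038$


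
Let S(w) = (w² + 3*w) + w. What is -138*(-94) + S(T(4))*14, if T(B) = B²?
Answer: 17452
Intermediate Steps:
S(w) = w² + 4*w
-138*(-94) + S(T(4))*14 = -138*(-94) + (4²*(4 + 4²))*14 = 12972 + (16*(4 + 16))*14 = 12972 + (16*20)*14 = 12972 + 320*14 = 12972 + 4480 = 17452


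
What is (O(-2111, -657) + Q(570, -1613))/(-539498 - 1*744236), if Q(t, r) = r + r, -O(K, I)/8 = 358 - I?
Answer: 5673/641867 ≈ 0.0088383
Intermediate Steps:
O(K, I) = -2864 + 8*I (O(K, I) = -8*(358 - I) = -2864 + 8*I)
Q(t, r) = 2*r
(O(-2111, -657) + Q(570, -1613))/(-539498 - 1*744236) = ((-2864 + 8*(-657)) + 2*(-1613))/(-539498 - 1*744236) = ((-2864 - 5256) - 3226)/(-539498 - 744236) = (-8120 - 3226)/(-1283734) = -11346*(-1/1283734) = 5673/641867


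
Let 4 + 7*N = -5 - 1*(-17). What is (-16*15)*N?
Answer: -1920/7 ≈ -274.29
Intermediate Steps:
N = 8/7 (N = -4/7 + (-5 - 1*(-17))/7 = -4/7 + (-5 + 17)/7 = -4/7 + (⅐)*12 = -4/7 + 12/7 = 8/7 ≈ 1.1429)
(-16*15)*N = -16*15*(8/7) = -240*8/7 = -1920/7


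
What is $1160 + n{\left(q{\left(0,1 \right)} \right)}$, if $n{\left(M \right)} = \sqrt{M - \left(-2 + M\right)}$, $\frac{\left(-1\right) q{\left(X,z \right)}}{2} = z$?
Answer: $1160 + \sqrt{2} \approx 1161.4$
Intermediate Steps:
$q{\left(X,z \right)} = - 2 z$
$n{\left(M \right)} = \sqrt{2}$
$1160 + n{\left(q{\left(0,1 \right)} \right)} = 1160 + \sqrt{2}$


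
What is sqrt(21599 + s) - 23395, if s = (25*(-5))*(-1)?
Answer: -23395 + 2*sqrt(5431) ≈ -23248.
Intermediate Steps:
s = 125 (s = -125*(-1) = 125)
sqrt(21599 + s) - 23395 = sqrt(21599 + 125) - 23395 = sqrt(21724) - 23395 = 2*sqrt(5431) - 23395 = -23395 + 2*sqrt(5431)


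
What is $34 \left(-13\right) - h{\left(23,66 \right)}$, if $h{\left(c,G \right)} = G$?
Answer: $-508$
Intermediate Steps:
$34 \left(-13\right) - h{\left(23,66 \right)} = 34 \left(-13\right) - 66 = -442 - 66 = -508$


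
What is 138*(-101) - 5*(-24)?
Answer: -13818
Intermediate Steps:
138*(-101) - 5*(-24) = -13938 + 120 = -13818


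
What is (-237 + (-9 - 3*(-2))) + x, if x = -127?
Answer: -367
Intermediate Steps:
(-237 + (-9 - 3*(-2))) + x = (-237 + (-9 - 3*(-2))) - 127 = (-237 + (-9 + 6)) - 127 = (-237 - 3) - 127 = -240 - 127 = -367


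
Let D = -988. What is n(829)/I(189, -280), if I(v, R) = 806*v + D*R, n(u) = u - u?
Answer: 0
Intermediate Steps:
n(u) = 0
I(v, R) = -988*R + 806*v (I(v, R) = 806*v - 988*R = -988*R + 806*v)
n(829)/I(189, -280) = 0/(-988*(-280) + 806*189) = 0/(276640 + 152334) = 0/428974 = 0*(1/428974) = 0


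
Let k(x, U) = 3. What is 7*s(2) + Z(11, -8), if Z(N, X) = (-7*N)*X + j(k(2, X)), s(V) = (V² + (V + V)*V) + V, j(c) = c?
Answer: 717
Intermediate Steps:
s(V) = V + 3*V² (s(V) = (V² + (2*V)*V) + V = (V² + 2*V²) + V = 3*V² + V = V + 3*V²)
Z(N, X) = 3 - 7*N*X (Z(N, X) = (-7*N)*X + 3 = -7*N*X + 3 = 3 - 7*N*X)
7*s(2) + Z(11, -8) = 7*(2*(1 + 3*2)) + (3 - 7*11*(-8)) = 7*(2*(1 + 6)) + (3 + 616) = 7*(2*7) + 619 = 7*14 + 619 = 98 + 619 = 717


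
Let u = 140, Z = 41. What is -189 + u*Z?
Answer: 5551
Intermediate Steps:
-189 + u*Z = -189 + 140*41 = -189 + 5740 = 5551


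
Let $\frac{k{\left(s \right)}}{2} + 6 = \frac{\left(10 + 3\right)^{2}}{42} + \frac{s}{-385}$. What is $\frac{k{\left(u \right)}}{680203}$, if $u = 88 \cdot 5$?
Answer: $- \frac{131}{14284263} \approx -9.1709 \cdot 10^{-6}$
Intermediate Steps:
$u = 440$
$k{\left(s \right)} = - \frac{83}{21} - \frac{2 s}{385}$ ($k{\left(s \right)} = -12 + 2 \left(\frac{\left(10 + 3\right)^{2}}{42} + \frac{s}{-385}\right) = -12 + 2 \left(13^{2} \cdot \frac{1}{42} + s \left(- \frac{1}{385}\right)\right) = -12 + 2 \left(169 \cdot \frac{1}{42} - \frac{s}{385}\right) = -12 + 2 \left(\frac{169}{42} - \frac{s}{385}\right) = -12 - \left(- \frac{169}{21} + \frac{2 s}{385}\right) = - \frac{83}{21} - \frac{2 s}{385}$)
$\frac{k{\left(u \right)}}{680203} = \frac{- \frac{83}{21} - \frac{16}{7}}{680203} = \left(- \frac{83}{21} - \frac{16}{7}\right) \frac{1}{680203} = \left(- \frac{131}{21}\right) \frac{1}{680203} = - \frac{131}{14284263}$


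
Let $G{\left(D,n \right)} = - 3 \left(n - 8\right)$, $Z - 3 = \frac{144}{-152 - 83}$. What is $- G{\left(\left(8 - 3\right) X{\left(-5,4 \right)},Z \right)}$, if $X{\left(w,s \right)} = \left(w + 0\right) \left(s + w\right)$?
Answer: $- \frac{3957}{235} \approx -16.838$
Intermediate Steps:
$X{\left(w,s \right)} = w \left(s + w\right)$
$Z = \frac{561}{235}$ ($Z = 3 + \frac{144}{-152 - 83} = 3 + \frac{144}{-235} = 3 + 144 \left(- \frac{1}{235}\right) = 3 - \frac{144}{235} = \frac{561}{235} \approx 2.3872$)
$G{\left(D,n \right)} = 24 - 3 n$ ($G{\left(D,n \right)} = - 3 \left(-8 + n\right) = 24 - 3 n$)
$- G{\left(\left(8 - 3\right) X{\left(-5,4 \right)},Z \right)} = - (24 - \frac{1683}{235}) = \left(-1\right) \frac{3957}{235} = - \frac{3957}{235}$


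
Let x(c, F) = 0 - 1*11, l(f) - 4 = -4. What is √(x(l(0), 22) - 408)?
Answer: I*√419 ≈ 20.469*I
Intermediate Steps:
l(f) = 0 (l(f) = 4 - 4 = 0)
x(c, F) = -11 (x(c, F) = 0 - 11 = -11)
√(x(l(0), 22) - 408) = √(-11 - 408) = √(-419) = I*√419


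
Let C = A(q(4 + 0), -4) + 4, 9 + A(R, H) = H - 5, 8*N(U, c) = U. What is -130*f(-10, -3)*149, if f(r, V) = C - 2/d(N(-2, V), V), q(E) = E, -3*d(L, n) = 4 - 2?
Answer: 213070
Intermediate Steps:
N(U, c) = U/8
d(L, n) = -2/3 (d(L, n) = -(4 - 2)/3 = -1/3*2 = -2/3)
A(R, H) = -14 + H (A(R, H) = -9 + (H - 5) = -9 + (-5 + H) = -14 + H)
C = -14 (C = (-14 - 4) + 4 = -18 + 4 = -14)
f(r, V) = -11 (f(r, V) = -14 - 2/(-2/3) = -14 - 2*(-3)/2 = -14 - 1*(-3) = -14 + 3 = -11)
-130*f(-10, -3)*149 = -130*(-11)*149 = 1430*149 = 213070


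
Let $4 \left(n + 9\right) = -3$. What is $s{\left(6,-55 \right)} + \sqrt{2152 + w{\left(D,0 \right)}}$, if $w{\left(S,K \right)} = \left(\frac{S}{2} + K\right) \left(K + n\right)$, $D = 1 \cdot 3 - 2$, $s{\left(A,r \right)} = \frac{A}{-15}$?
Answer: $- \frac{2}{5} + \frac{\sqrt{34354}}{4} \approx 45.937$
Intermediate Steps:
$s{\left(A,r \right)} = - \frac{A}{15}$ ($s{\left(A,r \right)} = A \left(- \frac{1}{15}\right) = - \frac{A}{15}$)
$D = 1$ ($D = 3 - 2 = 1$)
$n = - \frac{39}{4}$ ($n = -9 + \frac{1}{4} \left(-3\right) = -9 - \frac{3}{4} = - \frac{39}{4} \approx -9.75$)
$w{\left(S,K \right)} = \left(- \frac{39}{4} + K\right) \left(K + \frac{S}{2}\right)$ ($w{\left(S,K \right)} = \left(\frac{S}{2} + K\right) \left(K - \frac{39}{4}\right) = \left(S \frac{1}{2} + K\right) \left(- \frac{39}{4} + K\right) = \left(\frac{S}{2} + K\right) \left(- \frac{39}{4} + K\right) = \left(K + \frac{S}{2}\right) \left(- \frac{39}{4} + K\right) = \left(- \frac{39}{4} + K\right) \left(K + \frac{S}{2}\right)$)
$s{\left(6,-55 \right)} + \sqrt{2152 + w{\left(D,0 \right)}} = \left(- \frac{1}{15}\right) 6 + \sqrt{2152 + \left(0^{2} - 0 - \frac{39}{8} + \frac{1}{2} \cdot 0 \cdot 1\right)} = - \frac{2}{5} + \sqrt{2152 + \left(0 + 0 - \frac{39}{8} + 0\right)} = - \frac{2}{5} + \sqrt{2152 - \frac{39}{8}} = - \frac{2}{5} + \sqrt{\frac{17177}{8}} = - \frac{2}{5} + \frac{\sqrt{34354}}{4}$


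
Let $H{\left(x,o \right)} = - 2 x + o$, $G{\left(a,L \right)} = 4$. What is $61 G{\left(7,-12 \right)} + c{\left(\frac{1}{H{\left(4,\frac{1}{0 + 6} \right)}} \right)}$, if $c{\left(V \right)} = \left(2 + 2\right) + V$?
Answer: $\frac{11650}{47} \approx 247.87$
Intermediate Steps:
$H{\left(x,o \right)} = o - 2 x$
$c{\left(V \right)} = 4 + V$
$61 G{\left(7,-12 \right)} + c{\left(\frac{1}{H{\left(4,\frac{1}{0 + 6} \right)}} \right)} = 61 \cdot 4 + \left(4 + \frac{1}{\frac{1}{0 + 6} - 8}\right) = 244 + \left(4 + \frac{1}{\frac{1}{6} - 8}\right) = 244 + \left(4 + \frac{1}{- \frac{47}{6}}\right) = 244 + \left(4 - \frac{6}{47}\right) = 244 + \frac{182}{47} = \frac{11650}{47}$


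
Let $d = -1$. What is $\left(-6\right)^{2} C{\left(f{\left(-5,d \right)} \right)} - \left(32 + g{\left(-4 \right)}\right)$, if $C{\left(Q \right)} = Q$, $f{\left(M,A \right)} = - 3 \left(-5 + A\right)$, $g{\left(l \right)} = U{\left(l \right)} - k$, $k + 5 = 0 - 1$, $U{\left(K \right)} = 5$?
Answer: $605$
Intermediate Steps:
$k = -6$ ($k = -5 + \left(0 - 1\right) = -5 - 1 = -6$)
$g{\left(l \right)} = 11$ ($g{\left(l \right)} = 5 - -6 = 5 + 6 = 11$)
$f{\left(M,A \right)} = 15 - 3 A$
$\left(-6\right)^{2} C{\left(f{\left(-5,d \right)} \right)} - \left(32 + g{\left(-4 \right)}\right) = \left(-6\right)^{2} \left(15 - -3\right) - 43 = 36 \left(15 + 3\right) - 43 = 36 \cdot 18 - 43 = 648 - 43 = 605$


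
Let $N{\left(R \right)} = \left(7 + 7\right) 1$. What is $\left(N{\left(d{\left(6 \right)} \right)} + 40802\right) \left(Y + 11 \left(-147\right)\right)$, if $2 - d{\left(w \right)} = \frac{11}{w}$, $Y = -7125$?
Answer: $-356813472$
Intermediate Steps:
$d{\left(w \right)} = 2 - \frac{11}{w}$
$N{\left(R \right)} = 14$ ($N{\left(R \right)} = 14 \cdot 1 = 14$)
$\left(N{\left(d{\left(6 \right)} \right)} + 40802\right) \left(Y + 11 \left(-147\right)\right) = \left(14 + 40802\right) \left(-7125 + 11 \left(-147\right)\right) = 40816 \left(-7125 - 1617\right) = 40816 \left(-8742\right) = -356813472$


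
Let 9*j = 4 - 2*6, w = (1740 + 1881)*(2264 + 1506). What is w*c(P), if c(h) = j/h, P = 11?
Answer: -36403120/33 ≈ -1.1031e+6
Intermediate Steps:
w = 13651170 (w = 3621*3770 = 13651170)
j = -8/9 (j = (4 - 2*6)/9 = (4 - 12)/9 = (1/9)*(-8) = -8/9 ≈ -0.88889)
c(h) = -8/(9*h)
w*c(P) = 13651170*(-8/9/11) = 13651170*(-8/9*1/11) = 13651170*(-8/99) = -36403120/33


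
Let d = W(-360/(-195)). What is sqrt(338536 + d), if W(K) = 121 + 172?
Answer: sqrt(338829) ≈ 582.09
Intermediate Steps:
W(K) = 293
d = 293
sqrt(338536 + d) = sqrt(338536 + 293) = sqrt(338829)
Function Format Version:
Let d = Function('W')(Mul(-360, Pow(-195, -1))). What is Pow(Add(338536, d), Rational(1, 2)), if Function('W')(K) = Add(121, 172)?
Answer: Pow(338829, Rational(1, 2)) ≈ 582.09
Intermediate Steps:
Function('W')(K) = 293
d = 293
Pow(Add(338536, d), Rational(1, 2)) = Pow(Add(338536, 293), Rational(1, 2)) = Pow(338829, Rational(1, 2))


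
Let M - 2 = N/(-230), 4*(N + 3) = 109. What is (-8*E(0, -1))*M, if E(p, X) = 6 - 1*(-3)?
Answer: -15687/115 ≈ -136.41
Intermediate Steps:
N = 97/4 (N = -3 + (¼)*109 = -3 + 109/4 = 97/4 ≈ 24.250)
E(p, X) = 9 (E(p, X) = 6 + 3 = 9)
M = 1743/920 (M = 2 + (97/4)/(-230) = 2 + (97/4)*(-1/230) = 2 - 97/920 = 1743/920 ≈ 1.8946)
(-8*E(0, -1))*M = -8*9*(1743/920) = -72*1743/920 = -15687/115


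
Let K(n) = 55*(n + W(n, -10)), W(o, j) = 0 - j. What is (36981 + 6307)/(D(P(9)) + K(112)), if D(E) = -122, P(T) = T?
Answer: 10822/1647 ≈ 6.5707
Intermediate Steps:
W(o, j) = -j
K(n) = 550 + 55*n (K(n) = 55*(n - 1*(-10)) = 55*(n + 10) = 55*(10 + n) = 550 + 55*n)
(36981 + 6307)/(D(P(9)) + K(112)) = (36981 + 6307)/(-122 + (550 + 55*112)) = 43288/(-122 + (550 + 6160)) = 43288/(-122 + 6710) = 43288/6588 = 43288*(1/6588) = 10822/1647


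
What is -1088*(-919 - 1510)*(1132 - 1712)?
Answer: -1532796160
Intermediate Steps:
-1088*(-919 - 1510)*(1132 - 1712) = -(-2642752)*(-580) = -1088*1408820 = -1532796160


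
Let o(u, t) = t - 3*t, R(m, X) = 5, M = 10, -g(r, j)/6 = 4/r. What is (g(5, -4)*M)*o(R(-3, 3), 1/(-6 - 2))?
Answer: -12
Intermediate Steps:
g(r, j) = -24/r
o(u, t) = -2*t
(g(5, -4)*M)*o(R(-3, 3), 1/(-6 - 2)) = (-24/5*10)*(-2/(-6 - 2)) = (-24*⅕*10)*(-2/(-8)) = (-24/5*10)*(-2*(-⅛)) = -48*¼ = -12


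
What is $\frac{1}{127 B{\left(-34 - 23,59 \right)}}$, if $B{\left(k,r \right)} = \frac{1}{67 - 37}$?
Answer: $\frac{30}{127} \approx 0.23622$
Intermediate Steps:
$B{\left(k,r \right)} = \frac{1}{30}$
$\frac{1}{127 B{\left(-34 - 23,59 \right)}} = \frac{1}{127 \cdot \frac{1}{30}} = \frac{1}{\frac{127}{30}} = \frac{30}{127}$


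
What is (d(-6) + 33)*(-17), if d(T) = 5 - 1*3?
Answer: -595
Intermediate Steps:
d(T) = 2 (d(T) = 5 - 3 = 2)
(d(-6) + 33)*(-17) = (2 + 33)*(-17) = 35*(-17) = -595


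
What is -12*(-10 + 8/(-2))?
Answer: 168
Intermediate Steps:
-12*(-10 + 8/(-2)) = -12*(-10 - ½*8) = -12*(-10 - 4) = -12*(-14) = 168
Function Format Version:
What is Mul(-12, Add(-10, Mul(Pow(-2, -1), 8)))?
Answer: 168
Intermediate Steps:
Mul(-12, Add(-10, Mul(Pow(-2, -1), 8))) = Mul(-12, Add(-10, Mul(Rational(-1, 2), 8))) = Mul(-12, Add(-10, -4)) = Mul(-12, -14) = 168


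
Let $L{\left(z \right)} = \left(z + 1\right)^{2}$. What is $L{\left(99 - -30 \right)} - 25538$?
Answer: $-8638$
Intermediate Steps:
$L{\left(z \right)} = \left(1 + z\right)^{2}$
$L{\left(99 - -30 \right)} - 25538 = \left(1 + \left(99 - -30\right)\right)^{2} - 25538 = \left(1 + \left(99 + 30\right)\right)^{2} - 25538 = \left(1 + 129\right)^{2} - 25538 = 130^{2} - 25538 = 16900 - 25538 = -8638$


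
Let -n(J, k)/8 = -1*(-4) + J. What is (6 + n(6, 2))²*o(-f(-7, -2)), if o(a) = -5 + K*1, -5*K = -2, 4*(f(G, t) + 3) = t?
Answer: -125948/5 ≈ -25190.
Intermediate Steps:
n(J, k) = -32 - 8*J (n(J, k) = -8*(-1*(-4) + J) = -8*(4 + J) = -32 - 8*J)
f(G, t) = -3 + t/4
K = ⅖ (K = -⅕*(-2) = ⅖ ≈ 0.40000)
o(a) = -23/5 (o(a) = -5 + (⅖)*1 = -5 + ⅖ = -23/5)
(6 + n(6, 2))²*o(-f(-7, -2)) = (6 + (-32 - 8*6))²*(-23/5) = (6 + (-32 - 48))²*(-23/5) = (6 - 80)²*(-23/5) = (-74)²*(-23/5) = 5476*(-23/5) = -125948/5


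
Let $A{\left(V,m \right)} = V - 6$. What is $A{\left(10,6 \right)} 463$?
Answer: $1852$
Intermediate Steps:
$A{\left(V,m \right)} = -6 + V$ ($A{\left(V,m \right)} = V - 6 = -6 + V$)
$A{\left(10,6 \right)} 463 = \left(-6 + 10\right) 463 = 4 \cdot 463 = 1852$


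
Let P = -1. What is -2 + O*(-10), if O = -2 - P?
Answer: 8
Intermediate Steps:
O = -1 (O = -2 - 1*(-1) = -2 + 1 = -1)
-2 + O*(-10) = -2 - 1*(-10) = -2 + 10 = 8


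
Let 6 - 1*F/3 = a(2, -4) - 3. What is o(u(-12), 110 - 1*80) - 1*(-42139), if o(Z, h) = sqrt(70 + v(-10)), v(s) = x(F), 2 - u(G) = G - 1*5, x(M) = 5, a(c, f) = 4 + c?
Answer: 42139 + 5*sqrt(3) ≈ 42148.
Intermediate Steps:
F = 9 (F = 18 - 3*((4 + 2) - 3) = 18 - 3*(6 - 3) = 18 - 3*3 = 18 - 9 = 9)
u(G) = 7 - G (u(G) = 2 - (G - 1*5) = 2 - (G - 5) = 2 - (-5 + G) = 2 + (5 - G) = 7 - G)
v(s) = 5
o(Z, h) = 5*sqrt(3) (o(Z, h) = sqrt(70 + 5) = sqrt(75) = 5*sqrt(3))
o(u(-12), 110 - 1*80) - 1*(-42139) = 5*sqrt(3) - 1*(-42139) = 5*sqrt(3) + 42139 = 42139 + 5*sqrt(3)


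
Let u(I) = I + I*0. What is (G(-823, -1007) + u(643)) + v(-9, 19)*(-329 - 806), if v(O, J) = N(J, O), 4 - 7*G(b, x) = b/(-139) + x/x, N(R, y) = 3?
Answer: -383976/139 ≈ -2762.4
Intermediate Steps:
G(b, x) = 3/7 + b/973 (G(b, x) = 4/7 - (b/(-139) + x/x)/7 = 4/7 - (b*(-1/139) + 1)/7 = 4/7 - (-b/139 + 1)/7 = 4/7 - (1 - b/139)/7 = 4/7 + (-⅐ + b/973) = 3/7 + b/973)
v(O, J) = 3
u(I) = I (u(I) = I + 0 = I)
(G(-823, -1007) + u(643)) + v(-9, 19)*(-329 - 806) = ((3/7 + (1/973)*(-823)) + 643) + 3*(-329 - 806) = ((3/7 - 823/973) + 643) + 3*(-1135) = (-58/139 + 643) - 3405 = 89319/139 - 3405 = -383976/139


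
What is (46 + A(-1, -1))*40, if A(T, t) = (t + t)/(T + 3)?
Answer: 1800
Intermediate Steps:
A(T, t) = 2*t/(3 + T) (A(T, t) = (2*t)/(3 + T) = 2*t/(3 + T))
(46 + A(-1, -1))*40 = (46 + 2*(-1)/(3 - 1))*40 = (46 + 2*(-1)/2)*40 = (46 + 2*(-1)*(1/2))*40 = (46 - 1)*40 = 45*40 = 1800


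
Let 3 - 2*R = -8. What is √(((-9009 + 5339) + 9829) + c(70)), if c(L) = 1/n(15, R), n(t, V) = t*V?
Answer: √167679105/165 ≈ 78.479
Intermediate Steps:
R = 11/2 (R = 3/2 - ½*(-8) = 3/2 + 4 = 11/2 ≈ 5.5000)
n(t, V) = V*t
c(L) = 2/165 (c(L) = 1/((11/2)*15) = 1/(165/2) = 2/165)
√(((-9009 + 5339) + 9829) + c(70)) = √(((-9009 + 5339) + 9829) + 2/165) = √((-3670 + 9829) + 2/165) = √(6159 + 2/165) = √(1016237/165) = √167679105/165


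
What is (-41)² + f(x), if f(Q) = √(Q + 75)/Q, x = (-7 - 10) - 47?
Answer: 1681 - √11/64 ≈ 1680.9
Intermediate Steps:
x = -64 (x = -17 - 47 = -64)
f(Q) = √(75 + Q)/Q
(-41)² + f(x) = (-41)² + √(75 - 64)/(-64) = 1681 - √11/64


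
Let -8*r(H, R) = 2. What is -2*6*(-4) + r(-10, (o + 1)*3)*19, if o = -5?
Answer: 173/4 ≈ 43.250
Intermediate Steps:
r(H, R) = -¼ (r(H, R) = -⅛*2 = -¼)
-2*6*(-4) + r(-10, (o + 1)*3)*19 = -2*6*(-4) - ¼*19 = -12*(-4) - 19/4 = 48 - 19/4 = 173/4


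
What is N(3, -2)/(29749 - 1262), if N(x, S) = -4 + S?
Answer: -6/28487 ≈ -0.00021062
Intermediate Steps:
N(3, -2)/(29749 - 1262) = (-4 - 2)/(29749 - 1262) = -6/28487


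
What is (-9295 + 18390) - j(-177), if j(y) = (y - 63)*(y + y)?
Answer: -75865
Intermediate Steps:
j(y) = 2*y*(-63 + y) (j(y) = (-63 + y)*(2*y) = 2*y*(-63 + y))
(-9295 + 18390) - j(-177) = (-9295 + 18390) - 2*(-177)*(-63 - 177) = 9095 - 2*(-177)*(-240) = 9095 - 1*84960 = 9095 - 84960 = -75865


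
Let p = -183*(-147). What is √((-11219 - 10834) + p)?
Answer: 4*√303 ≈ 69.628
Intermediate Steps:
p = 26901
√((-11219 - 10834) + p) = √((-11219 - 10834) + 26901) = √(-22053 + 26901) = √4848 = 4*√303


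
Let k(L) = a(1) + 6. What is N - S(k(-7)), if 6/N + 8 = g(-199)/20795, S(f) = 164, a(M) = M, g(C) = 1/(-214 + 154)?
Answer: -1644468764/9981601 ≈ -164.75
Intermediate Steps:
g(C) = -1/60 (g(C) = 1/(-60) = -1/60)
k(L) = 7 (k(L) = 1 + 6 = 7)
N = -7486200/9981601 (N = 6/(-8 - 1/60/20795) = 6/(-8 - 1/60*1/20795) = 6/(-8 - 1/1247700) = 6/(-9981601/1247700) = 6*(-1247700/9981601) = -7486200/9981601 ≈ -0.75000)
N - S(k(-7)) = -7486200/9981601 - 1*164 = -7486200/9981601 - 164 = -1644468764/9981601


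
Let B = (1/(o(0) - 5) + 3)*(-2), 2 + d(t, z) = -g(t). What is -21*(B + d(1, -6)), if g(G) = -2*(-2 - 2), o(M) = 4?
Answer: 294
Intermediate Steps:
g(G) = 8 (g(G) = -2*(-4) = 8)
d(t, z) = -10 (d(t, z) = -2 - 1*8 = -2 - 8 = -10)
B = -4 (B = (1/(4 - 5) + 3)*(-2) = (1/(-1) + 3)*(-2) = (-1 + 3)*(-2) = 2*(-2) = -4)
-21*(B + d(1, -6)) = -21*(-4 - 10) = -21*(-14) = 294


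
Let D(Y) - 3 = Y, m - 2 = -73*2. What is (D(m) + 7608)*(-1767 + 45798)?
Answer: 328779477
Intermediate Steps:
m = -144 (m = 2 - 73*2 = 2 - 146 = -144)
D(Y) = 3 + Y
(D(m) + 7608)*(-1767 + 45798) = ((3 - 144) + 7608)*(-1767 + 45798) = (-141 + 7608)*44031 = 7467*44031 = 328779477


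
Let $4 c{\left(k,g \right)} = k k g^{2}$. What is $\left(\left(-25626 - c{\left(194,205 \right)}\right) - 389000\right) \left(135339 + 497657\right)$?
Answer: $-250557446371596$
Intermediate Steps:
$c{\left(k,g \right)} = \frac{g^{2} k^{2}}{4}$ ($c{\left(k,g \right)} = \frac{k k g^{2}}{4} = \frac{k^{2} g^{2}}{4} = \frac{g^{2} k^{2}}{4}$)
$\left(\left(-25626 - c{\left(194,205 \right)}\right) - 389000\right) \left(135339 + 497657\right) = \left(\left(-25626 - \frac{205^{2} \cdot 194^{2}}{4}\right) - 389000\right) \left(135339 + 497657\right) = \left(\left(-25626 - \frac{1}{4} \cdot 42025 \cdot 37636\right) - 389000\right) 632996 = \left(\left(-25626 - 395413225\right) - 389000\right) 632996 = \left(-395438851 - 389000\right) 632996 = \left(-395827851\right) 632996 = -250557446371596$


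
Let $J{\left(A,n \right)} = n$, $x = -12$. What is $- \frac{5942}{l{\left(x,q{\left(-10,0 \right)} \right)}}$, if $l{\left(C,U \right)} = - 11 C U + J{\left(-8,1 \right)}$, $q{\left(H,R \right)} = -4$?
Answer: $\frac{5942}{527} \approx 11.275$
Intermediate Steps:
$l{\left(C,U \right)} = 1 - 11 C U$ ($l{\left(C,U \right)} = - 11 C U + 1 = 1 - 11 C U$)
$- \frac{5942}{l{\left(x,q{\left(-10,0 \right)} \right)}} = - \frac{5942}{1 - \left(-132\right) \left(-4\right)} = - \frac{5942}{1 - 528} = - \frac{5942}{-527} = \left(-5942\right) \left(- \frac{1}{527}\right) = \frac{5942}{527}$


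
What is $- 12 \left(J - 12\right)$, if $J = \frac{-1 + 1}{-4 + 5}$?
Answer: $144$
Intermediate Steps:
$J = 0$ ($J = \frac{0}{1} = 0 \cdot 1 = 0$)
$- 12 \left(J - 12\right) = - 12 \left(0 - 12\right) = \left(-12\right) \left(-12\right) = 144$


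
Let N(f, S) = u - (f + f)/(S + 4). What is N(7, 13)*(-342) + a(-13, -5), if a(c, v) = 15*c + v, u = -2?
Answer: 13016/17 ≈ 765.65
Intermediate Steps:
a(c, v) = v + 15*c
N(f, S) = -2 - 2*f/(4 + S) (N(f, S) = -2 - (f + f)/(S + 4) = -2 - 2*f/(4 + S))
N(7, 13)*(-342) + a(-13, -5) = (2*(-4 - 1*13 - 1*7)/(4 + 13))*(-342) + (-5 + 15*(-13)) = (2*(-4 - 13 - 7)/17)*(-342) + (-5 - 195) = (2*(1/17)*(-24))*(-342) - 200 = -48/17*(-342) - 200 = 16416/17 - 200 = 13016/17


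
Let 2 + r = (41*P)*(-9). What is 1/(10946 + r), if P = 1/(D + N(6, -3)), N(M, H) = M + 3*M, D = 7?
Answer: 31/338895 ≈ 9.1474e-5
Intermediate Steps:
N(M, H) = 4*M
P = 1/31 (P = 1/(7 + 4*6) = 1/(7 + 24) = 1/31 ≈ 0.032258)
r = -431/31 (r = -2 + (41*(1/31))*(-9) = -2 + (41/31)*(-9) = -2 - 369/31 = -431/31 ≈ -13.903)
1/(10946 + r) = 1/(10946 - 431/31) = 1/(338895/31) = 31/338895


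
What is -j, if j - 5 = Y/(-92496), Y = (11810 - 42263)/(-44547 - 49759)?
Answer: -14538202809/2907642592 ≈ -5.0000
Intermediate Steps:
Y = 30453/94306 (Y = -30453/(-94306) = -30453*(-1/94306) = 30453/94306 ≈ 0.32292)
j = 14538202809/2907642592 (j = 5 + (30453/94306)/(-92496) = 5 + (30453/94306)*(-1/92496) = 5 - 10151/2907642592 = 14538202809/2907642592 ≈ 5.0000)
-j = -1*14538202809/2907642592 = -14538202809/2907642592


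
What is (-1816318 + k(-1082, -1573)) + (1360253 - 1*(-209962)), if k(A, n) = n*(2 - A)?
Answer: -1951235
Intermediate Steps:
(-1816318 + k(-1082, -1573)) + (1360253 - 1*(-209962)) = (-1816318 - 1573*(2 - 1*(-1082))) + (1360253 - 1*(-209962)) = (-1816318 - 1573*(2 + 1082)) + (1360253 + 209962) = (-1816318 - 1573*1084) + 1570215 = (-1816318 - 1705132) + 1570215 = -3521450 + 1570215 = -1951235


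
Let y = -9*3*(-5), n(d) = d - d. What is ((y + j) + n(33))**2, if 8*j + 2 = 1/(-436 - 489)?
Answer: 994306128201/54760000 ≈ 18158.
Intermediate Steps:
n(d) = 0
y = 135 (y = -27*(-5) = 135)
j = -1851/7400 (j = -1/4 + 1/(8*(-436 - 489)) = -1/4 + (1/8)/(-925) = -1/4 + (1/8)*(-1/925) = -1/4 - 1/7400 = -1851/7400 ≈ -0.25013)
((y + j) + n(33))**2 = ((135 - 1851/7400) + 0)**2 = (997149/7400 + 0)**2 = (997149/7400)**2 = 994306128201/54760000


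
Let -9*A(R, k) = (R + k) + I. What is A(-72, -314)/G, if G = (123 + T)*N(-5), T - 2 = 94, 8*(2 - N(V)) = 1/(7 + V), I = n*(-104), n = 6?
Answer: 16160/61101 ≈ 0.26448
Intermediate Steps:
I = -624 (I = 6*(-104) = -624)
A(R, k) = 208/3 - R/9 - k/9 (A(R, k) = -((R + k) - 624)/9 = -(-624 + R + k)/9 = 208/3 - R/9 - k/9)
N(V) = 2 - 1/(8*(7 + V))
T = 96 (T = 2 + 94 = 96)
G = 6789/16 (G = (123 + 96)*((111 + 16*(-5))/(8*(7 - 5))) = 219*((⅛)*(111 - 80)/2) = 219*((⅛)*(½)*31) = 219*(31/16) = 6789/16 ≈ 424.31)
A(-72, -314)/G = (208/3 - ⅑*(-72) - ⅑*(-314))/(6789/16) = (208/3 + 8 + 314/9)*(16/6789) = (1010/9)*(16/6789) = 16160/61101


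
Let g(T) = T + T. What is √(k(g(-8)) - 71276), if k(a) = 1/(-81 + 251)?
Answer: I*√2059876230/170 ≈ 266.98*I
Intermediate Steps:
g(T) = 2*T
k(a) = 1/170
√(k(g(-8)) - 71276) = √(1/170 - 71276) = √(-12116919/170) = I*√2059876230/170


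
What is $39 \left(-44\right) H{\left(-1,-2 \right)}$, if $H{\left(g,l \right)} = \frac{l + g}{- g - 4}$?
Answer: $-1716$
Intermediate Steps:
$H{\left(g,l \right)} = \frac{g + l}{-4 - g}$
$39 \left(-44\right) H{\left(-1,-2 \right)} = 39 \left(-44\right) \frac{\left(-1\right) \left(-1\right) - -2}{4 - 1} = - 1716 \frac{1 + 2}{3} = - 1716 \cdot \frac{1}{3} \cdot 3 = \left(-1716\right) 1 = -1716$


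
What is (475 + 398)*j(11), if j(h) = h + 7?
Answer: 15714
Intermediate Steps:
j(h) = 7 + h
(475 + 398)*j(11) = (475 + 398)*(7 + 11) = 873*18 = 15714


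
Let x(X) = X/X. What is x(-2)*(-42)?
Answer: -42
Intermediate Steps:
x(X) = 1
x(-2)*(-42) = 1*(-42) = -42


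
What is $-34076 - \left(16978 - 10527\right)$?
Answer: $-40527$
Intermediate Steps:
$-34076 - \left(16978 - 10527\right) = -34076 - 6451 = -40527$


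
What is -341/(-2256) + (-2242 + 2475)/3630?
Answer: 97971/454960 ≈ 0.21534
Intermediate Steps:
-341/(-2256) + (-2242 + 2475)/3630 = -341*(-1/2256) + 233*(1/3630) = 341/2256 + 233/3630 = 97971/454960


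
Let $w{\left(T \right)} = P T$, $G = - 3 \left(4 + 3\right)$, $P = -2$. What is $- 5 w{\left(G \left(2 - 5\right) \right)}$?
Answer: $630$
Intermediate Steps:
$G = -21$ ($G = \left(-3\right) 7 = -21$)
$w{\left(T \right)} = - 2 T$
$- 5 w{\left(G \left(2 - 5\right) \right)} = - 5 \left(- 2 \left(- 21 \left(2 - 5\right)\right)\right) = - 5 \left(- 2 \left(\left(-21\right) \left(-3\right)\right)\right) = - 5 \left(\left(-2\right) 63\right) = \left(-5\right) \left(-126\right) = 630$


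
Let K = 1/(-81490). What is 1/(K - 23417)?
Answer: -81490/1908251331 ≈ -4.2704e-5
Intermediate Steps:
K = -1/81490 ≈ -1.2271e-5
1/(K - 23417) = 1/(-1/81490 - 23417) = 1/(-1908251331/81490) = -81490/1908251331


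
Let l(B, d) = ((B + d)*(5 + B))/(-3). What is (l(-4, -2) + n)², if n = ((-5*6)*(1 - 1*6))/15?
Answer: 144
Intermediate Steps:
l(B, d) = -(5 + B)*(B + d)/3 (l(B, d) = ((5 + B)*(B + d))*(-⅓) = -(5 + B)*(B + d)/3)
n = 10 (n = -30*(1 - 6)*(1/15) = -30*(-5)*(1/15) = 150*(1/15) = 10)
(l(-4, -2) + n)² = ((-5/3*(-4) - 5/3*(-2) - ⅓*(-4)² - ⅓*(-4)*(-2)) + 10)² = ((20/3 + 10/3 - ⅓*16 - 8/3) + 10)² = ((20/3 + 10/3 - 16/3 - 8/3) + 10)² = (2 + 10)² = 12² = 144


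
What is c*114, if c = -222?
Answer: -25308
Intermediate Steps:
c*114 = -222*114 = -25308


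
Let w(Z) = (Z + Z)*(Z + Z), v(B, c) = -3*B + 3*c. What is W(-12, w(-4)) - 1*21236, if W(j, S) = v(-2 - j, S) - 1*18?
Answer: -21092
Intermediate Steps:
w(Z) = 4*Z**2 (w(Z) = (2*Z)*(2*Z) = 4*Z**2)
W(j, S) = -12 + 3*S + 3*j (W(j, S) = (-3*(-2 - j) + 3*S) - 1*18 = ((6 + 3*j) + 3*S) - 18 = (6 + 3*S + 3*j) - 18 = -12 + 3*S + 3*j)
W(-12, w(-4)) - 1*21236 = (-12 + 3*(4*(-4)**2) + 3*(-12)) - 1*21236 = (-12 + 3*(4*16) - 36) - 21236 = (-12 + 3*64 - 36) - 21236 = (-12 + 192 - 36) - 21236 = 144 - 21236 = -21092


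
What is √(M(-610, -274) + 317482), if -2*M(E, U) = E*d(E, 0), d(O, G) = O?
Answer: 2*√32858 ≈ 362.54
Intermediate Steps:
M(E, U) = -E²/2 (M(E, U) = -E*E/2 = -E²/2)
√(M(-610, -274) + 317482) = √(-½*(-610)² + 317482) = √(-½*372100 + 317482) = √(-186050 + 317482) = √131432 = 2*√32858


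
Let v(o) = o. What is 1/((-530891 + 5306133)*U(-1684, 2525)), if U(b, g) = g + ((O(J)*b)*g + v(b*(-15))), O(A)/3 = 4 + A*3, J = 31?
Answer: -1/5908566013787230 ≈ -1.6925e-16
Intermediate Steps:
O(A) = 12 + 9*A (O(A) = 3*(4 + A*3) = 3*(4 + 3*A) = 12 + 9*A)
U(b, g) = g - 15*b + 291*b*g (U(b, g) = g + (((12 + 9*31)*b)*g + b*(-15)) = g + (((12 + 279)*b)*g - 15*b) = g + ((291*b)*g - 15*b) = g + (291*b*g - 15*b) = g + (-15*b + 291*b*g) = g - 15*b + 291*b*g)
1/((-530891 + 5306133)*U(-1684, 2525)) = 1/((-530891 + 5306133)*(2525 - 15*(-1684) + 291*(-1684)*2525)) = 1/(4775242*(2525 + 25260 - 1237361100)) = (1/4775242)/(-1237333315) = (1/4775242)*(-1/1237333315) = -1/5908566013787230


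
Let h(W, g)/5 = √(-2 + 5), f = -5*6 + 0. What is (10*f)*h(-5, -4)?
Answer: -1500*√3 ≈ -2598.1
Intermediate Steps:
f = -30 (f = -30 + 0 = -30)
h(W, g) = 5*√3 (h(W, g) = 5*√(-2 + 5) = 5*√3)
(10*f)*h(-5, -4) = (10*(-30))*(5*√3) = -1500*√3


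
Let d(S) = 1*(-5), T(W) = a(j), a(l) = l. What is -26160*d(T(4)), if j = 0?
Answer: 130800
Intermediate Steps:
T(W) = 0
d(S) = -5
-26160*d(T(4)) = -26160*(-5) = 130800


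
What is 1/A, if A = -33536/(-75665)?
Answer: 75665/33536 ≈ 2.2562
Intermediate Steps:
A = 33536/75665 (A = -33536*(-1/75665) = 33536/75665 ≈ 0.44322)
1/A = 1/(33536/75665) = 75665/33536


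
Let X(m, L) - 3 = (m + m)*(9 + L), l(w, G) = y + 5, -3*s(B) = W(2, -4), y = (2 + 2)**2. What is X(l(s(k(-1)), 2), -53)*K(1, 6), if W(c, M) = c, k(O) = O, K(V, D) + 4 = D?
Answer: -3690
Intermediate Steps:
K(V, D) = -4 + D
y = 16 (y = 4**2 = 16)
s(B) = -2/3 (s(B) = -1/3*2 = -2/3)
l(w, G) = 21 (l(w, G) = 16 + 5 = 21)
X(m, L) = 3 + 2*m*(9 + L) (X(m, L) = 3 + (m + m)*(9 + L) = 3 + (2*m)*(9 + L) = 3 + 2*m*(9 + L))
X(l(s(k(-1)), 2), -53)*K(1, 6) = (3 + 18*21 + 2*(-53)*21)*(-4 + 6) = (3 + 378 - 2226)*2 = -1845*2 = -3690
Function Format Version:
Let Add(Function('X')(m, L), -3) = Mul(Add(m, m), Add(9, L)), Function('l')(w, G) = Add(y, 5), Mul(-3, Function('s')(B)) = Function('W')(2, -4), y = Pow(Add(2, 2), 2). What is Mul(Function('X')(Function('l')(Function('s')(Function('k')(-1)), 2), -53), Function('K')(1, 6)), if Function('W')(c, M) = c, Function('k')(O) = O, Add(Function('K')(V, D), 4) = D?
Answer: -3690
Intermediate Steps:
Function('K')(V, D) = Add(-4, D)
y = 16 (y = Pow(4, 2) = 16)
Function('s')(B) = Rational(-2, 3) (Function('s')(B) = Mul(Rational(-1, 3), 2) = Rational(-2, 3))
Function('l')(w, G) = 21 (Function('l')(w, G) = Add(16, 5) = 21)
Function('X')(m, L) = Add(3, Mul(2, m, Add(9, L))) (Function('X')(m, L) = Add(3, Mul(Add(m, m), Add(9, L))) = Add(3, Mul(Mul(2, m), Add(9, L))) = Add(3, Mul(2, m, Add(9, L))))
Mul(Function('X')(Function('l')(Function('s')(Function('k')(-1)), 2), -53), Function('K')(1, 6)) = Mul(Add(3, Mul(18, 21), Mul(2, -53, 21)), Add(-4, 6)) = Mul(Add(3, 378, -2226), 2) = Mul(-1845, 2) = -3690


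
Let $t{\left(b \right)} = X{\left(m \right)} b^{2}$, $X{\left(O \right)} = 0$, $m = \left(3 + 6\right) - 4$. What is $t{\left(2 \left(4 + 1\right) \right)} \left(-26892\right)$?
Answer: $0$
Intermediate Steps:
$m = 5$ ($m = 9 - 4 = 5$)
$t{\left(b \right)} = 0$ ($t{\left(b \right)} = 0 b^{2} = 0$)
$t{\left(2 \left(4 + 1\right) \right)} \left(-26892\right) = 0 \left(-26892\right) = 0$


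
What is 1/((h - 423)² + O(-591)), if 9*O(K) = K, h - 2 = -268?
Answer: 3/1423966 ≈ 2.1068e-6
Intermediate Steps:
h = -266 (h = 2 - 268 = -266)
O(K) = K/9
1/((h - 423)² + O(-591)) = 1/((-266 - 423)² + (⅑)*(-591)) = 1/((-689)² - 197/3) = 1/(474721 - 197/3) = 1/(1423966/3) = 3/1423966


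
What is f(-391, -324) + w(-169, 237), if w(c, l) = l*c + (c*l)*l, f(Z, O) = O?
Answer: -9532938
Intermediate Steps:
w(c, l) = c*l + c*l²
f(-391, -324) + w(-169, 237) = -324 - 169*237*(1 + 237) = -324 - 169*237*238 = -324 - 9532614 = -9532938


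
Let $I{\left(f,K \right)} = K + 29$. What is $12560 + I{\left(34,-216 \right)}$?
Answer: $12373$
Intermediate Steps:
$I{\left(f,K \right)} = 29 + K$
$12560 + I{\left(34,-216 \right)} = 12560 + \left(29 - 216\right) = 12560 - 187 = 12373$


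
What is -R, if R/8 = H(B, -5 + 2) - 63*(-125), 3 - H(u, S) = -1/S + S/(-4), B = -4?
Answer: -189046/3 ≈ -63015.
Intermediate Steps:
H(u, S) = 3 + 1/S + S/4 (H(u, S) = 3 - (-1/S + S/(-4)) = 3 - (-1/S + S*(-1/4)) = 3 - (-1/S - S/4) = 3 + (1/S + S/4) = 3 + 1/S + S/4)
R = 189046/3 (R = 8*((3 + 1/(-5 + 2) + (-5 + 2)/4) - 63*(-125)) = 8*((3 + 1/(-3) + (1/4)*(-3)) + 7875) = 8*((3 - 1/3 - 3/4) + 7875) = 8*(23/12 + 7875) = 8*(94523/12) = 189046/3 ≈ 63015.)
-R = -1*189046/3 = -189046/3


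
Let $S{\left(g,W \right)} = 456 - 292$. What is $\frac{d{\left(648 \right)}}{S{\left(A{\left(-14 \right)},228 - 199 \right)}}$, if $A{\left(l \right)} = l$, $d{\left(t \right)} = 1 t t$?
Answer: $\frac{104976}{41} \approx 2560.4$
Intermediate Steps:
$d{\left(t \right)} = t^{2}$ ($d{\left(t \right)} = t t = t^{2}$)
$S{\left(g,W \right)} = 164$ ($S{\left(g,W \right)} = 456 - 292 = 164$)
$\frac{d{\left(648 \right)}}{S{\left(A{\left(-14 \right)},228 - 199 \right)}} = \frac{648^{2}}{164} = 419904 \cdot \frac{1}{164} = \frac{104976}{41}$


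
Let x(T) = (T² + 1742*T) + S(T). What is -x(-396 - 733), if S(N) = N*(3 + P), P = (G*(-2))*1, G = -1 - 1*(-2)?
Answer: 693206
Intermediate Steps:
G = 1 (G = -1 + 2 = 1)
P = -2 (P = (1*(-2))*1 = -2*1 = -2)
S(N) = N (S(N) = N*(3 - 2) = N*1 = N)
x(T) = T² + 1743*T (x(T) = (T² + 1742*T) + T = T² + 1743*T)
-x(-396 - 733) = -(-396 - 733)*(1743 + (-396 - 733)) = -(-1129)*(1743 - 1129) = -(-1129)*614 = -1*(-693206) = 693206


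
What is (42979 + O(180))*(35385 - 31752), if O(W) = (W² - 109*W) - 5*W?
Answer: 199302747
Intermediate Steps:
O(W) = W² - 114*W
(42979 + O(180))*(35385 - 31752) = (42979 + 180*(-114 + 180))*(35385 - 31752) = (42979 + 180*66)*3633 = (42979 + 11880)*3633 = 54859*3633 = 199302747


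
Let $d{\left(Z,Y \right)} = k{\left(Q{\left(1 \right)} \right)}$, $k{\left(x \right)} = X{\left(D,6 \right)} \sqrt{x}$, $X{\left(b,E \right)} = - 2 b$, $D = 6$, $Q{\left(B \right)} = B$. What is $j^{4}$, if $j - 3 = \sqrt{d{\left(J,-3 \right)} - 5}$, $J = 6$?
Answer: $\left(3 + i \sqrt{17}\right)^{4} \approx -548.0 - 395.82 i$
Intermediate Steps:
$k{\left(x \right)} = - 12 \sqrt{x}$ ($k{\left(x \right)} = \left(-2\right) 6 \sqrt{x} = - 12 \sqrt{x}$)
$d{\left(Z,Y \right)} = -12$ ($d{\left(Z,Y \right)} = - 12 \sqrt{1} = \left(-12\right) 1 = -12$)
$j = 3 + i \sqrt{17}$ ($j = 3 + \sqrt{-12 - 5} = 3 + \sqrt{-17} = 3 + i \sqrt{17} \approx 3.0 + 4.1231 i$)
$j^{4} = \left(3 + i \sqrt{17}\right)^{4}$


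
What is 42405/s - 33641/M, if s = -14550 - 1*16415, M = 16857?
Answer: -31936630/9490491 ≈ -3.3651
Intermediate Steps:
s = -30965 (s = -14550 - 16415 = -30965)
42405/s - 33641/M = 42405/(-30965) - 33641/16857 = 42405*(-1/30965) - 33641*1/16857 = -771/563 - 33641/16857 = -31936630/9490491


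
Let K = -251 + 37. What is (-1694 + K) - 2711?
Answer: -4619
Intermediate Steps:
K = -214
(-1694 + K) - 2711 = (-1694 - 214) - 2711 = -1908 - 2711 = -4619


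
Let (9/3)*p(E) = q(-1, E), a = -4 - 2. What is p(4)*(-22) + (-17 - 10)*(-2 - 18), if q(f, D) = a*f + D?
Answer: 1400/3 ≈ 466.67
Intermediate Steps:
a = -6
q(f, D) = D - 6*f (q(f, D) = -6*f + D = D - 6*f)
p(E) = 2 + E/3 (p(E) = (E - 6*(-1))/3 = (E + 6)/3 = (6 + E)/3 = 2 + E/3)
p(4)*(-22) + (-17 - 10)*(-2 - 18) = (2 + (⅓)*4)*(-22) + (-17 - 10)*(-2 - 18) = (2 + 4/3)*(-22) - 27*(-20) = (10/3)*(-22) + 540 = -220/3 + 540 = 1400/3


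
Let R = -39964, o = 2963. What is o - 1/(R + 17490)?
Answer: 66590463/22474 ≈ 2963.0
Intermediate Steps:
o - 1/(R + 17490) = 2963 - 1/(-39964 + 17490) = 2963 - 1/(-22474) = 2963 - 1*(-1/22474) = 2963 + 1/22474 = 66590463/22474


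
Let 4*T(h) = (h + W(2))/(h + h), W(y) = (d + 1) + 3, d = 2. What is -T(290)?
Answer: -37/290 ≈ -0.12759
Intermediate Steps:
W(y) = 6 (W(y) = (2 + 1) + 3 = 3 + 3 = 6)
T(h) = (6 + h)/(8*h) (T(h) = ((h + 6)/(h + h))/4 = ((6 + h)/((2*h)))/4 = ((6 + h)*(1/(2*h)))/4 = ((6 + h)/(2*h))/4 = (6 + h)/(8*h))
-T(290) = -(6 + 290)/(8*290) = -296/(8*290) = -1*37/290 = -37/290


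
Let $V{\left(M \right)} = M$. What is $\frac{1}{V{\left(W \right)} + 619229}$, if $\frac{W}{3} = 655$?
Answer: $\frac{1}{621194} \approx 1.6098 \cdot 10^{-6}$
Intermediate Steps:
$W = 1965$ ($W = 3 \cdot 655 = 1965$)
$\frac{1}{V{\left(W \right)} + 619229} = \frac{1}{1965 + 619229} = \frac{1}{621194}$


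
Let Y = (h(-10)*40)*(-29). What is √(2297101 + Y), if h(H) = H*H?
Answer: √2181101 ≈ 1476.9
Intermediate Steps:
h(H) = H²
Y = -116000 (Y = ((-10)²*40)*(-29) = (100*40)*(-29) = 4000*(-29) = -116000)
√(2297101 + Y) = √(2297101 - 116000) = √2181101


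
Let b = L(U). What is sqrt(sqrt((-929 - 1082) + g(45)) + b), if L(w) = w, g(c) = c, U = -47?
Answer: sqrt(-47 + I*sqrt(1966)) ≈ 2.9677 + 7.4704*I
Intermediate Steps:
b = -47
sqrt(sqrt((-929 - 1082) + g(45)) + b) = sqrt(sqrt((-929 - 1082) + 45) - 47) = sqrt(sqrt(-2011 + 45) - 47) = sqrt(sqrt(-1966) - 47) = sqrt(I*sqrt(1966) - 47) = sqrt(-47 + I*sqrt(1966))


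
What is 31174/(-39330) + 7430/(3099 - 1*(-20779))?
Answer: -113037718/234780435 ≈ -0.48146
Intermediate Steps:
31174/(-39330) + 7430/(3099 - 1*(-20779)) = 31174*(-1/39330) + 7430/(3099 + 20779) = -15587/19665 + 7430/23878 = -15587/19665 + 7430*(1/23878) = -15587/19665 + 3715/11939 = -113037718/234780435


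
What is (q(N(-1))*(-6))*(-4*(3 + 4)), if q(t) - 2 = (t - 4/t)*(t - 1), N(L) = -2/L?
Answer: 336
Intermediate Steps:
q(t) = 2 + (-1 + t)*(t - 4/t) (q(t) = 2 + (t - 4/t)*(t - 1) = 2 + (t - 4/t)*(-1 + t) = 2 + (-1 + t)*(t - 4/t))
(q(N(-1))*(-6))*(-4*(3 + 4)) = ((-2 + (-2/(-1))² - (-2)/(-1) + 4/((-2/(-1))))*(-6))*(-4*(3 + 4)) = ((-2 + (-2*(-1))² - (-2)*(-1) + 4/((-2*(-1))))*(-6))*(-4*7) = ((-2 + 2² - 1*2 + 4/2)*(-6))*(-28) = ((-2 + 4 - 2 + 4*(½))*(-6))*(-28) = ((-2 + 4 - 2 + 2)*(-6))*(-28) = (2*(-6))*(-28) = -12*(-28) = 336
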